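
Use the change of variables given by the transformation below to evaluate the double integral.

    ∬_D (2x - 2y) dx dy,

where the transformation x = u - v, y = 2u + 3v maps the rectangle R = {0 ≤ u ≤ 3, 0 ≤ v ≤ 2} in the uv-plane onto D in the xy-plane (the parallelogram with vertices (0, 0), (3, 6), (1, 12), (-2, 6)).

Compute the Jacobian determinant of (x, y) with respect to (u, v):

    ∂(x,y)/∂(u,v) = | 1  -1 | = (1)(3) - (-1)(2) = 5.
                   | 2  3 |

Its absolute value is |J| = 5 (the area scaling factor).

Substituting x = u - v, y = 2u + 3v into the integrand,

    2x - 2y → -2u - 8v,

so the integral becomes

    ∬_R (-2u - 8v) · |J| du dv = ∫_0^3 ∫_0^2 (-10u - 40v) dv du.

Inner (v): -20u - 80.
Outer (u): -330.

Therefore ∬_D (2x - 2y) dx dy = -330.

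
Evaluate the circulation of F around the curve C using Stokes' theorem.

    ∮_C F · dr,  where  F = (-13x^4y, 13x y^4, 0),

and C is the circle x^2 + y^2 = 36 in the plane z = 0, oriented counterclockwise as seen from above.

Let S be the flat disk x^2 + y^2 ≤ 36 in the plane z = 0, with upward unit normal n̂ = ẑ. By Stokes' theorem,

    ∮_C F · dr = ∬_S (∇ × F) · n̂ dS = ∬_D (curl F)_z dA,

where D is the disk x^2 + y^2 ≤ 36.

Compute the curl of F = (-13x^4y, 13x y^4, 0):
    (∇ × F)_x = ∂F_z/∂y - ∂F_y/∂z = 0,
    (∇ × F)_y = ∂F_x/∂z - ∂F_z/∂x = 0,
    (∇ × F)_z = ∂F_y/∂x - ∂F_x/∂y = 13x^4 + 13y^4.

On z = 0, (curl F)_z = 13x^4 + 13y^4.

Convert to polar (x = r cos θ, y = r sin θ, dA = r dr dθ); the integrand becomes 13r^4(sin(θ)^4 + cos(θ)^4), so

    ∬_D (curl F)_z dA = ∫_0^{2π} ∫_0^{6} (13r^4(sin(θ)^4 + cos(θ)^4)) · r dr dθ.

Inner (r from 0 to 6): 101088sin(θ)^4 + 101088cos(θ)^4.
Outer (θ from 0 to 2π): 151632π.

Therefore ∮_C F · dr = 151632π.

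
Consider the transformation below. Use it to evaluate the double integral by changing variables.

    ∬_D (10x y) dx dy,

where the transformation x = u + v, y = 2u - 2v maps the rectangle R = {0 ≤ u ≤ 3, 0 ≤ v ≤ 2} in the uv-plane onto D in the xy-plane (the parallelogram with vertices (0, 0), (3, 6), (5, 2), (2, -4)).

Compute the Jacobian determinant of (x, y) with respect to (u, v):

    ∂(x,y)/∂(u,v) = | 1  1 | = (1)(-2) - (1)(2) = -4.
                   | 2  -2 |

Its absolute value is |J| = 4 (the area scaling factor).

Substituting x = u + v, y = 2u - 2v into the integrand,

    10x y → 20u^2 - 20v^2,

so the integral becomes

    ∬_R (20u^2 - 20v^2) · |J| du dv = ∫_0^3 ∫_0^2 (80u^2 - 80v^2) dv du.

Inner (v): 160u^2 - 640/3.
Outer (u): 800.

Therefore ∬_D (10x y) dx dy = 800.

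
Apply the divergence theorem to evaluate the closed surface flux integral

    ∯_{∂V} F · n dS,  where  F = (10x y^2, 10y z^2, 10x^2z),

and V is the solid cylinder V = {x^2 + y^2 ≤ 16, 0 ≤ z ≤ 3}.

By the divergence theorem,

    ∯_{∂V} F · n dS = ∭_V (∇ · F) dV.

Compute the divergence:
    ∇ · F = ∂F_x/∂x + ∂F_y/∂y + ∂F_z/∂z = 10y^2 + 10z^2 + 10x^2 = 10x^2 + 10y^2 + 10z^2.

In cylindrical coordinates, x = r cos(θ), y = r sin(θ), z = z, dV = r dr dθ dz, with 0 ≤ r ≤ 4, 0 ≤ θ ≤ 2π, 0 ≤ z ≤ 3.

The integrand, after substitution and multiplying by the volume element, becomes (10r^2 + 10z^2) · r, so

    ∭_V (∇·F) dV = ∫_0^{2π} ∫_0^{4} ∫_0^{3} (10r^2 + 10z^2) · r dz dr dθ.

Inner (z from 0 to 3): 30r (r^2 + 3).
Middle (r from 0 to 4): 2640.
Outer (θ from 0 to 2π): 5280π.

Therefore ∯_{∂V} F · n dS = 5280π.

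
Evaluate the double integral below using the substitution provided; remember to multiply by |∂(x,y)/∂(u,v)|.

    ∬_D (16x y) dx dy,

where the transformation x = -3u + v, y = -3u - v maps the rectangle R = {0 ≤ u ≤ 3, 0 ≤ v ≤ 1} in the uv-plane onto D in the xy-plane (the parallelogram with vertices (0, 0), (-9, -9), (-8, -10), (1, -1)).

Compute the Jacobian determinant of (x, y) with respect to (u, v):

    ∂(x,y)/∂(u,v) = | -3  1 | = (-3)(-1) - (1)(-3) = 6.
                   | -3  -1 |

Its absolute value is |J| = 6 (the area scaling factor).

Substituting x = -3u + v, y = -3u - v into the integrand,

    16x y → 144u^2 - 16v^2,

so the integral becomes

    ∬_R (144u^2 - 16v^2) · |J| du dv = ∫_0^3 ∫_0^1 (864u^2 - 96v^2) dv du.

Inner (v): 864u^2 - 32.
Outer (u): 7680.

Therefore ∬_D (16x y) dx dy = 7680.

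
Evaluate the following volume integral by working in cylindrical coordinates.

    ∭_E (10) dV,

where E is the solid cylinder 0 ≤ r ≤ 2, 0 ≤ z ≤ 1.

In cylindrical coordinates, x = r cos(θ), y = r sin(θ), z = z, and dV = r dr dθ dz.

The integrand becomes 10, so

    ∭_E (10) dV = ∫_{0}^{2π} ∫_{0}^{2} ∫_{0}^{1} (10) · r dz dr dθ.

Inner (z): 10r.
Middle (r from 0 to 2): 20.
Outer (θ): 40π.

Therefore the triple integral equals 40π.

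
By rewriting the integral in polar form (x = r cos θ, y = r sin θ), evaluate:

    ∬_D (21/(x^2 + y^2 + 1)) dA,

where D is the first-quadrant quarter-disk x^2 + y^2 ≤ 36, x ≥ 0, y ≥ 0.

The region D is 0 ≤ r ≤ 6, 0 ≤ θ ≤ π/2 in polar coordinates, where x = r cos(θ), y = r sin(θ), and dA = r dr dθ.

Under the substitution, the integrand becomes 21/(r^2 + 1), so

    ∬_D (21/(x^2 + y^2 + 1)) dA = ∫_{0}^{π/2} ∫_{0}^{6} (21/(r^2 + 1)) · r dr dθ.

Inner integral (in r): ∫_{0}^{6} (21/(r^2 + 1)) · r dr = 21log(37)/2.

Outer integral (in θ): ∫_{0}^{π/2} (21log(37)/2) dθ = 21π log(37)/4.

Therefore ∬_D (21/(x^2 + y^2 + 1)) dA = 21π log(37)/4.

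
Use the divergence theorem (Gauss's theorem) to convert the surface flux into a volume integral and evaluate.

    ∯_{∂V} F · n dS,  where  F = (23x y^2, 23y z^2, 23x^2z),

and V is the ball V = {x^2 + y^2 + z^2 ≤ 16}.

By the divergence theorem,

    ∯_{∂V} F · n dS = ∭_V (∇ · F) dV.

Compute the divergence:
    ∇ · F = ∂F_x/∂x + ∂F_y/∂y + ∂F_z/∂z = 23y^2 + 23z^2 + 23x^2 = 23x^2 + 23y^2 + 23z^2.

In spherical coordinates, x = ρ sin(φ) cos(θ), y = ρ sin(φ) sin(θ), z = ρ cos(φ), dV = ρ^2 sin(φ) dρ dφ dθ, with 0 ≤ ρ ≤ 4, 0 ≤ φ ≤ π, 0 ≤ θ ≤ 2π.

The integrand, after substitution and multiplying by the volume element, becomes (23ρ^2) · ρ^2 sin(φ), so

    ∭_V (∇·F) dV = ∫_0^{2π} ∫_0^{π} ∫_0^{4} (23ρ^2) · ρ^2 sin(φ) dρ dφ dθ.

Inner (ρ from 0 to 4): 23552sin(φ)/5.
Middle (φ from 0 to π): 47104/5.
Outer (θ from 0 to 2π): 94208π/5.

Therefore ∯_{∂V} F · n dS = 94208π/5.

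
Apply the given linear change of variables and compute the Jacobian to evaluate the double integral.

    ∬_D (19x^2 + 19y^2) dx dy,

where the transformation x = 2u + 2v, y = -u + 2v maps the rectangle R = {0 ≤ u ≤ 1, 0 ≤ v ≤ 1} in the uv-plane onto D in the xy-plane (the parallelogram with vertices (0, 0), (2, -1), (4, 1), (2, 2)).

Compute the Jacobian determinant of (x, y) with respect to (u, v):

    ∂(x,y)/∂(u,v) = | 2  2 | = (2)(2) - (2)(-1) = 6.
                   | -1  2 |

Its absolute value is |J| = 6 (the area scaling factor).

Substituting x = 2u + 2v, y = -u + 2v into the integrand,

    19x^2 + 19y^2 → 95u^2 + 76u v + 152v^2,

so the integral becomes

    ∬_R (95u^2 + 76u v + 152v^2) · |J| du dv = ∫_0^1 ∫_0^1 (570u^2 + 456u v + 912v^2) dv du.

Inner (v): 570u^2 + 228u + 304.
Outer (u): 608.

Therefore ∬_D (19x^2 + 19y^2) dx dy = 608.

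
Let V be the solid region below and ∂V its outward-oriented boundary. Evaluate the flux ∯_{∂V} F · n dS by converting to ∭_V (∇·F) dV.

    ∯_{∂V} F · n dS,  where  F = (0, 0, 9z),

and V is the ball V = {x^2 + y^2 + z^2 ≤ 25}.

By the divergence theorem,

    ∯_{∂V} F · n dS = ∭_V (∇ · F) dV.

Compute the divergence:
    ∇ · F = ∂F_x/∂x + ∂F_y/∂y + ∂F_z/∂z = 0 + 0 + 9 = 9.

In spherical coordinates, x = ρ sin(φ) cos(θ), y = ρ sin(φ) sin(θ), z = ρ cos(φ), dV = ρ^2 sin(φ) dρ dφ dθ, with 0 ≤ ρ ≤ 5, 0 ≤ φ ≤ π, 0 ≤ θ ≤ 2π.

The integrand, after substitution and multiplying by the volume element, becomes (9) · ρ^2 sin(φ), so

    ∭_V (∇·F) dV = ∫_0^{2π} ∫_0^{π} ∫_0^{5} (9) · ρ^2 sin(φ) dρ dφ dθ.

Inner (ρ from 0 to 5): 375sin(φ).
Middle (φ from 0 to π): 750.
Outer (θ from 0 to 2π): 1500π.

Therefore ∯_{∂V} F · n dS = 1500π.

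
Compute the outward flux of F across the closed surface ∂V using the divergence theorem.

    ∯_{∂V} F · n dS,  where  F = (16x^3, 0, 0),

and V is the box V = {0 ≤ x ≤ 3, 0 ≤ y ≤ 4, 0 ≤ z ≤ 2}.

By the divergence theorem,

    ∯_{∂V} F · n dS = ∭_V (∇ · F) dV.

Compute the divergence:
    ∇ · F = ∂F_x/∂x + ∂F_y/∂y + ∂F_z/∂z = 48x^2 + 0 + 0 = 48x^2.

V is a rectangular box, so dV = dx dy dz with 0 ≤ x ≤ 3, 0 ≤ y ≤ 4, 0 ≤ z ≤ 2.

Integrate (48x^2) over V as an iterated integral:

    ∭_V (∇·F) dV = ∫_0^{3} ∫_0^{4} ∫_0^{2} (48x^2) dz dy dx.

Inner (z from 0 to 2): 96x^2.
Middle (y from 0 to 4): 384x^2.
Outer (x from 0 to 3): 3456.

Therefore ∯_{∂V} F · n dS = 3456.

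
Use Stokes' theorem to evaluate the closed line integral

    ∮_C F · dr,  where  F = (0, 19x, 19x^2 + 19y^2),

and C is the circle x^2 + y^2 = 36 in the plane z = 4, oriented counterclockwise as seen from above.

Let S be the flat disk x^2 + y^2 ≤ 36 in the plane z = 4, with upward unit normal n̂ = ẑ. By Stokes' theorem,

    ∮_C F · dr = ∬_S (∇ × F) · n̂ dS = ∬_D (curl F)_z dA,

where D is the disk x^2 + y^2 ≤ 36.

Compute the curl of F = (0, 19x, 19x^2 + 19y^2):
    (∇ × F)_x = ∂F_z/∂y - ∂F_y/∂z = 38y,
    (∇ × F)_y = ∂F_x/∂z - ∂F_z/∂x = -38x,
    (∇ × F)_z = ∂F_y/∂x - ∂F_x/∂y = 19.

On z = 4, (curl F)_z = 19.

Convert to polar (x = r cos θ, y = r sin θ, dA = r dr dθ); the integrand becomes 19, so

    ∬_D (curl F)_z dA = ∫_0^{2π} ∫_0^{6} (19) · r dr dθ.

Inner (r from 0 to 6): 342.
Outer (θ from 0 to 2π): 684π.

Therefore ∮_C F · dr = 684π.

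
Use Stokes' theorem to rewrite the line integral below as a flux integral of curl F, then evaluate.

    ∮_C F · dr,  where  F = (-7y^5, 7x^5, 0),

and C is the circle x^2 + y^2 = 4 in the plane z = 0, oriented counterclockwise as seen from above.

Let S be the flat disk x^2 + y^2 ≤ 4 in the plane z = 0, with upward unit normal n̂ = ẑ. By Stokes' theorem,

    ∮_C F · dr = ∬_S (∇ × F) · n̂ dS = ∬_D (curl F)_z dA,

where D is the disk x^2 + y^2 ≤ 4.

Compute the curl of F = (-7y^5, 7x^5, 0):
    (∇ × F)_x = ∂F_z/∂y - ∂F_y/∂z = 0,
    (∇ × F)_y = ∂F_x/∂z - ∂F_z/∂x = 0,
    (∇ × F)_z = ∂F_y/∂x - ∂F_x/∂y = 35x^4 + 35y^4.

On z = 0, (curl F)_z = 35x^4 + 35y^4.

Convert to polar (x = r cos θ, y = r sin θ, dA = r dr dθ); the integrand becomes 35r^4(sin(θ)^4 + cos(θ)^4), so

    ∬_D (curl F)_z dA = ∫_0^{2π} ∫_0^{2} (35r^4(sin(θ)^4 + cos(θ)^4)) · r dr dθ.

Inner (r from 0 to 2): 1120sin(θ)^4/3 + 1120cos(θ)^4/3.
Outer (θ from 0 to 2π): 560π.

Therefore ∮_C F · dr = 560π.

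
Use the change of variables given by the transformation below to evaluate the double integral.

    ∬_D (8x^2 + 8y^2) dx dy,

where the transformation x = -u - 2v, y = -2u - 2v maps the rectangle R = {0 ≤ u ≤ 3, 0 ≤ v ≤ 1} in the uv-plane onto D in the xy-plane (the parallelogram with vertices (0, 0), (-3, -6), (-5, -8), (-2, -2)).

Compute the Jacobian determinant of (x, y) with respect to (u, v):

    ∂(x,y)/∂(u,v) = | -1  -2 | = (-1)(-2) - (-2)(-2) = -2.
                   | -2  -2 |

Its absolute value is |J| = 2 (the area scaling factor).

Substituting x = -u - 2v, y = -2u - 2v into the integrand,

    8x^2 + 8y^2 → 40u^2 + 96u v + 64v^2,

so the integral becomes

    ∬_R (40u^2 + 96u v + 64v^2) · |J| du dv = ∫_0^3 ∫_0^1 (80u^2 + 192u v + 128v^2) dv du.

Inner (v): 80u^2 + 96u + 128/3.
Outer (u): 1280.

Therefore ∬_D (8x^2 + 8y^2) dx dy = 1280.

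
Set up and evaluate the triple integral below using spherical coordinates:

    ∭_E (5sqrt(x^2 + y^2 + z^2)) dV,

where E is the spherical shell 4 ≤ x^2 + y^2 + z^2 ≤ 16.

In spherical coordinates, x = ρ sin(φ) cos(θ), y = ρ sin(φ) sin(θ), z = ρ cos(φ), and dV = ρ^2 sin(φ) dρ dφ dθ.

The integrand becomes 5ρ, so

    ∭_E (5sqrt(x^2 + y^2 + z^2)) dV = ∫_{0}^{2π} ∫_{0}^{π} ∫_{2}^{4} (5ρ) · ρ^2 sin(φ) dρ dφ dθ.

Inner (ρ): 300sin(φ).
Middle (φ): 600.
Outer (θ): 1200π.

Therefore the triple integral equals 1200π.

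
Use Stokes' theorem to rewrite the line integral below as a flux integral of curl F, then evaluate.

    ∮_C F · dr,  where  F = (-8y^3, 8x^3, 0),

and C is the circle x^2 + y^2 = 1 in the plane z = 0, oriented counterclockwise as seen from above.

Let S be the flat disk x^2 + y^2 ≤ 1 in the plane z = 0, with upward unit normal n̂ = ẑ. By Stokes' theorem,

    ∮_C F · dr = ∬_S (∇ × F) · n̂ dS = ∬_D (curl F)_z dA,

where D is the disk x^2 + y^2 ≤ 1.

Compute the curl of F = (-8y^3, 8x^3, 0):
    (∇ × F)_x = ∂F_z/∂y - ∂F_y/∂z = 0,
    (∇ × F)_y = ∂F_x/∂z - ∂F_z/∂x = 0,
    (∇ × F)_z = ∂F_y/∂x - ∂F_x/∂y = 24x^2 + 24y^2.

On z = 0, (curl F)_z = 24x^2 + 24y^2.

Convert to polar (x = r cos θ, y = r sin θ, dA = r dr dθ); the integrand becomes 24r^2, so

    ∬_D (curl F)_z dA = ∫_0^{2π} ∫_0^{1} (24r^2) · r dr dθ.

Inner (r from 0 to 1): 6.
Outer (θ from 0 to 2π): 12π.

Therefore ∮_C F · dr = 12π.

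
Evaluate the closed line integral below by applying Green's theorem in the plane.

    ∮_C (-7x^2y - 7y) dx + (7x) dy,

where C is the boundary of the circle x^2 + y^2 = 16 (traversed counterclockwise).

Green's theorem converts the closed line integral into a double integral over the enclosed region D:

    ∮_C P dx + Q dy = ∬_D (∂Q/∂x - ∂P/∂y) dA.

Here P = -7x^2y - 7y, Q = 7x, so

    ∂Q/∂x = 7,    ∂P/∂y = -7x^2 - 7,
    ∂Q/∂x - ∂P/∂y = 7x^2 + 14.

D is the region x^2 + y^2 ≤ 16. Evaluating the double integral:

In polar coordinates (x = r cos θ, y = r sin θ, dA = r dr dθ) the integrand becomes 7r^2cos(θ)^2 + 14, so

    ∬_D (7x^2 + 14) dA = ∫_0^{2π} ∫_0^{4} (7r^2cos(θ)^2 + 14) · r dr dθ.

Inner (r from 0 to 4): 448cos(θ)^2 + 112.
Outer (θ from 0 to 2π): 672π.

Therefore ∮_C P dx + Q dy = 672π.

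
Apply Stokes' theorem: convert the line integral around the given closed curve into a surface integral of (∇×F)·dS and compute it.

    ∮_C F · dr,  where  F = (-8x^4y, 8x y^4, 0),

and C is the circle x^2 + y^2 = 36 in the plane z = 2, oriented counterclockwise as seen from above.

Let S be the flat disk x^2 + y^2 ≤ 36 in the plane z = 2, with upward unit normal n̂ = ẑ. By Stokes' theorem,

    ∮_C F · dr = ∬_S (∇ × F) · n̂ dS = ∬_D (curl F)_z dA,

where D is the disk x^2 + y^2 ≤ 36.

Compute the curl of F = (-8x^4y, 8x y^4, 0):
    (∇ × F)_x = ∂F_z/∂y - ∂F_y/∂z = 0,
    (∇ × F)_y = ∂F_x/∂z - ∂F_z/∂x = 0,
    (∇ × F)_z = ∂F_y/∂x - ∂F_x/∂y = 8x^4 + 8y^4.

On z = 2, (curl F)_z = 8x^4 + 8y^4.

Convert to polar (x = r cos θ, y = r sin θ, dA = r dr dθ); the integrand becomes 8r^4(sin(θ)^4 + cos(θ)^4), so

    ∬_D (curl F)_z dA = ∫_0^{2π} ∫_0^{6} (8r^4(sin(θ)^4 + cos(θ)^4)) · r dr dθ.

Inner (r from 0 to 6): 62208sin(θ)^4 + 62208cos(θ)^4.
Outer (θ from 0 to 2π): 93312π.

Therefore ∮_C F · dr = 93312π.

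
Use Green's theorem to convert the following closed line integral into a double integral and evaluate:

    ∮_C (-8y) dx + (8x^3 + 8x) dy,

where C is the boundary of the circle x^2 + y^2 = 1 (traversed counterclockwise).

Green's theorem converts the closed line integral into a double integral over the enclosed region D:

    ∮_C P dx + Q dy = ∬_D (∂Q/∂x - ∂P/∂y) dA.

Here P = -8y, Q = 8x^3 + 8x, so

    ∂Q/∂x = 24x^2 + 8,    ∂P/∂y = -8,
    ∂Q/∂x - ∂P/∂y = 24x^2 + 16.

D is the region x^2 + y^2 ≤ 1. Evaluating the double integral:

In polar coordinates (x = r cos θ, y = r sin θ, dA = r dr dθ) the integrand becomes 24r^2cos(θ)^2 + 16, so

    ∬_D (24x^2 + 16) dA = ∫_0^{2π} ∫_0^{1} (24r^2cos(θ)^2 + 16) · r dr dθ.

Inner (r from 0 to 1): 6cos(θ)^2 + 8.
Outer (θ from 0 to 2π): 22π.

Therefore ∮_C P dx + Q dy = 22π.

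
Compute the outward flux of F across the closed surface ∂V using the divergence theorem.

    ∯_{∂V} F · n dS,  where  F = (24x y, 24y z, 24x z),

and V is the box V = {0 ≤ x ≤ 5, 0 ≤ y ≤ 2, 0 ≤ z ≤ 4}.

By the divergence theorem,

    ∯_{∂V} F · n dS = ∭_V (∇ · F) dV.

Compute the divergence:
    ∇ · F = ∂F_x/∂x + ∂F_y/∂y + ∂F_z/∂z = 24y + 24z + 24x = 24x + 24y + 24z.

V is a rectangular box, so dV = dx dy dz with 0 ≤ x ≤ 5, 0 ≤ y ≤ 2, 0 ≤ z ≤ 4.

Integrate (24x + 24y + 24z) over V as an iterated integral:

    ∭_V (∇·F) dV = ∫_0^{5} ∫_0^{2} ∫_0^{4} (24x + 24y + 24z) dz dy dx.

Inner (z from 0 to 4): 96x + 96y + 192.
Middle (y from 0 to 2): 192x + 576.
Outer (x from 0 to 5): 5280.

Therefore ∯_{∂V} F · n dS = 5280.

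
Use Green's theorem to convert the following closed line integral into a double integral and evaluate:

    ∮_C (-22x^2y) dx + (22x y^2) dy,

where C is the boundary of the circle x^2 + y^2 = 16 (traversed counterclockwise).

Green's theorem converts the closed line integral into a double integral over the enclosed region D:

    ∮_C P dx + Q dy = ∬_D (∂Q/∂x - ∂P/∂y) dA.

Here P = -22x^2y, Q = 22x y^2, so

    ∂Q/∂x = 22y^2,    ∂P/∂y = -22x^2,
    ∂Q/∂x - ∂P/∂y = 22x^2 + 22y^2.

D is the region x^2 + y^2 ≤ 16. Evaluating the double integral:

In polar coordinates (x = r cos θ, y = r sin θ, dA = r dr dθ) the integrand becomes 22r^2, so

    ∬_D (22x^2 + 22y^2) dA = ∫_0^{2π} ∫_0^{4} (22r^2) · r dr dθ.

Inner (r from 0 to 4): 1408.
Outer (θ from 0 to 2π): 2816π.

Therefore ∮_C P dx + Q dy = 2816π.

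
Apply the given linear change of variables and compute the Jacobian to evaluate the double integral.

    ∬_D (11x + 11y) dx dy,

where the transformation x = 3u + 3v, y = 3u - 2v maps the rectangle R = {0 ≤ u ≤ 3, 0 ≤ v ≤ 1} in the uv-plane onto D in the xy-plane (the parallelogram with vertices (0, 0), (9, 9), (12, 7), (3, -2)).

Compute the Jacobian determinant of (x, y) with respect to (u, v):

    ∂(x,y)/∂(u,v) = | 3  3 | = (3)(-2) - (3)(3) = -15.
                   | 3  -2 |

Its absolute value is |J| = 15 (the area scaling factor).

Substituting x = 3u + 3v, y = 3u - 2v into the integrand,

    11x + 11y → 66u + 11v,

so the integral becomes

    ∬_R (66u + 11v) · |J| du dv = ∫_0^3 ∫_0^1 (990u + 165v) dv du.

Inner (v): 990u + 165/2.
Outer (u): 9405/2.

Therefore ∬_D (11x + 11y) dx dy = 9405/2.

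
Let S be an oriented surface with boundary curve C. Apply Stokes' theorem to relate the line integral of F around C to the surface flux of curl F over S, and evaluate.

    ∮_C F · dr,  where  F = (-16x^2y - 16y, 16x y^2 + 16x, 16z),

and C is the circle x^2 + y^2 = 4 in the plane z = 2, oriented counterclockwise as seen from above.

Let S be the flat disk x^2 + y^2 ≤ 4 in the plane z = 2, with upward unit normal n̂ = ẑ. By Stokes' theorem,

    ∮_C F · dr = ∬_S (∇ × F) · n̂ dS = ∬_D (curl F)_z dA,

where D is the disk x^2 + y^2 ≤ 4.

Compute the curl of F = (-16x^2y - 16y, 16x y^2 + 16x, 16z):
    (∇ × F)_x = ∂F_z/∂y - ∂F_y/∂z = 0,
    (∇ × F)_y = ∂F_x/∂z - ∂F_z/∂x = 0,
    (∇ × F)_z = ∂F_y/∂x - ∂F_x/∂y = 16x^2 + 16y^2 + 32.

On z = 2, (curl F)_z = 16x^2 + 16y^2 + 32.

Convert to polar (x = r cos θ, y = r sin θ, dA = r dr dθ); the integrand becomes 16r^2 + 32, so

    ∬_D (curl F)_z dA = ∫_0^{2π} ∫_0^{2} (16r^2 + 32) · r dr dθ.

Inner (r from 0 to 2): 128.
Outer (θ from 0 to 2π): 256π.

Therefore ∮_C F · dr = 256π.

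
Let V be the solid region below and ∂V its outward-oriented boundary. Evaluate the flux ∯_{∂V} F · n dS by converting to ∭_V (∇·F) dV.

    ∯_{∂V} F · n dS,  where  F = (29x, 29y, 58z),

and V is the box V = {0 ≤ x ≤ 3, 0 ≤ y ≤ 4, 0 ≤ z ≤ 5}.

By the divergence theorem,

    ∯_{∂V} F · n dS = ∭_V (∇ · F) dV.

Compute the divergence:
    ∇ · F = ∂F_x/∂x + ∂F_y/∂y + ∂F_z/∂z = 29 + 29 + 58 = 116.

V is a rectangular box, so dV = dx dy dz with 0 ≤ x ≤ 3, 0 ≤ y ≤ 4, 0 ≤ z ≤ 5.

Integrate (116) over V as an iterated integral:

    ∭_V (∇·F) dV = ∫_0^{3} ∫_0^{4} ∫_0^{5} (116) dz dy dx.

Inner (z from 0 to 5): 580.
Middle (y from 0 to 4): 2320.
Outer (x from 0 to 3): 6960.

Therefore ∯_{∂V} F · n dS = 6960.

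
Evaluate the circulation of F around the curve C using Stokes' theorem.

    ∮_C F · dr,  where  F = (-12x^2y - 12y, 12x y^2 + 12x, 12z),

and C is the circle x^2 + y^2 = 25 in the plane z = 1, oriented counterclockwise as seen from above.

Let S be the flat disk x^2 + y^2 ≤ 25 in the plane z = 1, with upward unit normal n̂ = ẑ. By Stokes' theorem,

    ∮_C F · dr = ∬_S (∇ × F) · n̂ dS = ∬_D (curl F)_z dA,

where D is the disk x^2 + y^2 ≤ 25.

Compute the curl of F = (-12x^2y - 12y, 12x y^2 + 12x, 12z):
    (∇ × F)_x = ∂F_z/∂y - ∂F_y/∂z = 0,
    (∇ × F)_y = ∂F_x/∂z - ∂F_z/∂x = 0,
    (∇ × F)_z = ∂F_y/∂x - ∂F_x/∂y = 12x^2 + 12y^2 + 24.

On z = 1, (curl F)_z = 12x^2 + 12y^2 + 24.

Convert to polar (x = r cos θ, y = r sin θ, dA = r dr dθ); the integrand becomes 12r^2 + 24, so

    ∬_D (curl F)_z dA = ∫_0^{2π} ∫_0^{5} (12r^2 + 24) · r dr dθ.

Inner (r from 0 to 5): 2175.
Outer (θ from 0 to 2π): 4350π.

Therefore ∮_C F · dr = 4350π.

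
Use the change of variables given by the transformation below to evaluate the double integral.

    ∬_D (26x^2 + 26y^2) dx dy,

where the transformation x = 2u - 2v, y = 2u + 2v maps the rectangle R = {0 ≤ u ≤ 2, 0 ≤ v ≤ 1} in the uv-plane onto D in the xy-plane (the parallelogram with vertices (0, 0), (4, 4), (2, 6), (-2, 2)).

Compute the Jacobian determinant of (x, y) with respect to (u, v):

    ∂(x,y)/∂(u,v) = | 2  -2 | = (2)(2) - (-2)(2) = 8.
                   | 2  2 |

Its absolute value is |J| = 8 (the area scaling factor).

Substituting x = 2u - 2v, y = 2u + 2v into the integrand,

    26x^2 + 26y^2 → 208u^2 + 208v^2,

so the integral becomes

    ∬_R (208u^2 + 208v^2) · |J| du dv = ∫_0^2 ∫_0^1 (1664u^2 + 1664v^2) dv du.

Inner (v): 1664u^2 + 1664/3.
Outer (u): 16640/3.

Therefore ∬_D (26x^2 + 26y^2) dx dy = 16640/3.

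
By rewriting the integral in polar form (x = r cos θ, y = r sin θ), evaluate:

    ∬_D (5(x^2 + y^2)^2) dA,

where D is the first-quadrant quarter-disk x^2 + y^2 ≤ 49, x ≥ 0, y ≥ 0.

The region D is 0 ≤ r ≤ 7, 0 ≤ θ ≤ π/2 in polar coordinates, where x = r cos(θ), y = r sin(θ), and dA = r dr dθ.

Under the substitution, the integrand becomes 5r^4, so

    ∬_D (5(x^2 + y^2)^2) dA = ∫_{0}^{π/2} ∫_{0}^{7} (5r^4) · r dr dθ.

Inner integral (in r): ∫_{0}^{7} (5r^4) · r dr = 588245/6.

Outer integral (in θ): ∫_{0}^{π/2} (588245/6) dθ = 588245π/12.

Therefore ∬_D (5(x^2 + y^2)^2) dA = 588245π/12.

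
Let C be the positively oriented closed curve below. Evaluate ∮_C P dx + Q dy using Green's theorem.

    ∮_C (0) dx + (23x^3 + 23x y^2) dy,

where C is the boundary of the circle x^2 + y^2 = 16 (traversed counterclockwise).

Green's theorem converts the closed line integral into a double integral over the enclosed region D:

    ∮_C P dx + Q dy = ∬_D (∂Q/∂x - ∂P/∂y) dA.

Here P = 0, Q = 23x^3 + 23x y^2, so

    ∂Q/∂x = 69x^2 + 23y^2,    ∂P/∂y = 0,
    ∂Q/∂x - ∂P/∂y = 69x^2 + 23y^2.

D is the region x^2 + y^2 ≤ 16. Evaluating the double integral:

In polar coordinates (x = r cos θ, y = r sin θ, dA = r dr dθ) the integrand becomes 23r^2(cos(2θ) + 2), so

    ∬_D (69x^2 + 23y^2) dA = ∫_0^{2π} ∫_0^{4} (23r^2(cos(2θ) + 2)) · r dr dθ.

Inner (r from 0 to 4): 1472cos(2θ) + 2944.
Outer (θ from 0 to 2π): 5888π.

Therefore ∮_C P dx + Q dy = 5888π.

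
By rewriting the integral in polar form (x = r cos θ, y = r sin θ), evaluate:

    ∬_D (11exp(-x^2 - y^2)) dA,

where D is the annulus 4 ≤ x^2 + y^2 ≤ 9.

The region D is 2 ≤ r ≤ 3, 0 ≤ θ ≤ 2π in polar coordinates, where x = r cos(θ), y = r sin(θ), and dA = r dr dθ.

Under the substitution, the integrand becomes 11exp(-r^2), so

    ∬_D (11exp(-x^2 - y^2)) dA = ∫_{0}^{2π} ∫_{2}^{3} (11exp(-r^2)) · r dr dθ.

Inner integral (in r): ∫_{2}^{3} (11exp(-r^2)) · r dr = -(11 - 11exp(5))exp(-9)/2.

Outer integral (in θ): ∫_{0}^{2π} (-(11 - 11exp(5))exp(-9)/2) dθ = -11π (1 - exp(5))exp(-9).

Therefore ∬_D (11exp(-x^2 - y^2)) dA = -11π (1 - exp(5))exp(-9).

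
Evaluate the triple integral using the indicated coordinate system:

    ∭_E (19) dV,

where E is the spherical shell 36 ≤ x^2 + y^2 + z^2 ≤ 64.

In spherical coordinates, x = ρ sin(φ) cos(θ), y = ρ sin(φ) sin(θ), z = ρ cos(φ), and dV = ρ^2 sin(φ) dρ dφ dθ.

The integrand becomes 19, so

    ∭_E (19) dV = ∫_{0}^{2π} ∫_{0}^{π} ∫_{6}^{8} (19) · ρ^2 sin(φ) dρ dφ dθ.

Inner (ρ): 5624sin(φ)/3.
Middle (φ): 11248/3.
Outer (θ): 22496π/3.

Therefore the triple integral equals 22496π/3.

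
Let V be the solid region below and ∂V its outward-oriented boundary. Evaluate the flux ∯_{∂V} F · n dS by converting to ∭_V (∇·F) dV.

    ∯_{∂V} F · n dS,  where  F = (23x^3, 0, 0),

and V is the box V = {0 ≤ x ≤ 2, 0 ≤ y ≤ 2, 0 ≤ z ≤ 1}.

By the divergence theorem,

    ∯_{∂V} F · n dS = ∭_V (∇ · F) dV.

Compute the divergence:
    ∇ · F = ∂F_x/∂x + ∂F_y/∂y + ∂F_z/∂z = 69x^2 + 0 + 0 = 69x^2.

V is a rectangular box, so dV = dx dy dz with 0 ≤ x ≤ 2, 0 ≤ y ≤ 2, 0 ≤ z ≤ 1.

Integrate (69x^2) over V as an iterated integral:

    ∭_V (∇·F) dV = ∫_0^{2} ∫_0^{2} ∫_0^{1} (69x^2) dz dy dx.

Inner (z from 0 to 1): 69x^2.
Middle (y from 0 to 2): 138x^2.
Outer (x from 0 to 2): 368.

Therefore ∯_{∂V} F · n dS = 368.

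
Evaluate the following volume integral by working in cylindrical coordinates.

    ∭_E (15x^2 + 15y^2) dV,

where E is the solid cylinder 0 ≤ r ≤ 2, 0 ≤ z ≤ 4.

In cylindrical coordinates, x = r cos(θ), y = r sin(θ), z = z, and dV = r dr dθ dz.

The integrand becomes 15r^2, so

    ∭_E (15x^2 + 15y^2) dV = ∫_{0}^{2π} ∫_{0}^{2} ∫_{0}^{4} (15r^2) · r dz dr dθ.

Inner (z): 60r^3.
Middle (r from 0 to 2): 240.
Outer (θ): 480π.

Therefore the triple integral equals 480π.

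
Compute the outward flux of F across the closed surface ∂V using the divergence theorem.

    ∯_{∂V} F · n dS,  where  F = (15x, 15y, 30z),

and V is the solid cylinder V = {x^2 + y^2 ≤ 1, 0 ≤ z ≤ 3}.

By the divergence theorem,

    ∯_{∂V} F · n dS = ∭_V (∇ · F) dV.

Compute the divergence:
    ∇ · F = ∂F_x/∂x + ∂F_y/∂y + ∂F_z/∂z = 15 + 15 + 30 = 60.

In cylindrical coordinates, x = r cos(θ), y = r sin(θ), z = z, dV = r dr dθ dz, with 0 ≤ r ≤ 1, 0 ≤ θ ≤ 2π, 0 ≤ z ≤ 3.

The integrand, after substitution and multiplying by the volume element, becomes (60) · r, so

    ∭_V (∇·F) dV = ∫_0^{2π} ∫_0^{1} ∫_0^{3} (60) · r dz dr dθ.

Inner (z from 0 to 3): 180r.
Middle (r from 0 to 1): 90.
Outer (θ from 0 to 2π): 180π.

Therefore ∯_{∂V} F · n dS = 180π.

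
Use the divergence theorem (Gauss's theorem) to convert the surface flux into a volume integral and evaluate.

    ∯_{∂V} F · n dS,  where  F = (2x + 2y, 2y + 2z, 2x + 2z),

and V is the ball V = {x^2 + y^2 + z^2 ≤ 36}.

By the divergence theorem,

    ∯_{∂V} F · n dS = ∭_V (∇ · F) dV.

Compute the divergence:
    ∇ · F = ∂F_x/∂x + ∂F_y/∂y + ∂F_z/∂z = 2 + 2 + 2 = 6.

In spherical coordinates, x = ρ sin(φ) cos(θ), y = ρ sin(φ) sin(θ), z = ρ cos(φ), dV = ρ^2 sin(φ) dρ dφ dθ, with 0 ≤ ρ ≤ 6, 0 ≤ φ ≤ π, 0 ≤ θ ≤ 2π.

The integrand, after substitution and multiplying by the volume element, becomes (6) · ρ^2 sin(φ), so

    ∭_V (∇·F) dV = ∫_0^{2π} ∫_0^{π} ∫_0^{6} (6) · ρ^2 sin(φ) dρ dφ dθ.

Inner (ρ from 0 to 6): 432sin(φ).
Middle (φ from 0 to π): 864.
Outer (θ from 0 to 2π): 1728π.

Therefore ∯_{∂V} F · n dS = 1728π.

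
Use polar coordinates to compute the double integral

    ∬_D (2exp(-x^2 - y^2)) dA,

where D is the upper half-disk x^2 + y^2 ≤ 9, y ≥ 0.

The region D is 0 ≤ r ≤ 3, 0 ≤ θ ≤ π in polar coordinates, where x = r cos(θ), y = r sin(θ), and dA = r dr dθ.

Under the substitution, the integrand becomes 2exp(-r^2), so

    ∬_D (2exp(-x^2 - y^2)) dA = ∫_{0}^{π} ∫_{0}^{3} (2exp(-r^2)) · r dr dθ.

Inner integral (in r): ∫_{0}^{3} (2exp(-r^2)) · r dr = 1 - exp(-9).

Outer integral (in θ): ∫_{0}^{π} (1 - exp(-9)) dθ = -π exp(-9) + π.

Therefore ∬_D (2exp(-x^2 - y^2)) dA = -π exp(-9) + π.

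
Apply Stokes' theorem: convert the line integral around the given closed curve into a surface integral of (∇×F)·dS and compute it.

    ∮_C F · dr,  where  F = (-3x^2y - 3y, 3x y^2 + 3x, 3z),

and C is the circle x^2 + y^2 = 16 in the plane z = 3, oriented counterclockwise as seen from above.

Let S be the flat disk x^2 + y^2 ≤ 16 in the plane z = 3, with upward unit normal n̂ = ẑ. By Stokes' theorem,

    ∮_C F · dr = ∬_S (∇ × F) · n̂ dS = ∬_D (curl F)_z dA,

where D is the disk x^2 + y^2 ≤ 16.

Compute the curl of F = (-3x^2y - 3y, 3x y^2 + 3x, 3z):
    (∇ × F)_x = ∂F_z/∂y - ∂F_y/∂z = 0,
    (∇ × F)_y = ∂F_x/∂z - ∂F_z/∂x = 0,
    (∇ × F)_z = ∂F_y/∂x - ∂F_x/∂y = 3x^2 + 3y^2 + 6.

On z = 3, (curl F)_z = 3x^2 + 3y^2 + 6.

Convert to polar (x = r cos θ, y = r sin θ, dA = r dr dθ); the integrand becomes 3r^2 + 6, so

    ∬_D (curl F)_z dA = ∫_0^{2π} ∫_0^{4} (3r^2 + 6) · r dr dθ.

Inner (r from 0 to 4): 240.
Outer (θ from 0 to 2π): 480π.

Therefore ∮_C F · dr = 480π.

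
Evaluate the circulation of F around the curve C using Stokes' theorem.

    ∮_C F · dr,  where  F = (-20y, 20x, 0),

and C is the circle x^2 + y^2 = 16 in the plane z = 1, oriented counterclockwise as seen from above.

Let S be the flat disk x^2 + y^2 ≤ 16 in the plane z = 1, with upward unit normal n̂ = ẑ. By Stokes' theorem,

    ∮_C F · dr = ∬_S (∇ × F) · n̂ dS = ∬_D (curl F)_z dA,

where D is the disk x^2 + y^2 ≤ 16.

Compute the curl of F = (-20y, 20x, 0):
    (∇ × F)_x = ∂F_z/∂y - ∂F_y/∂z = 0,
    (∇ × F)_y = ∂F_x/∂z - ∂F_z/∂x = 0,
    (∇ × F)_z = ∂F_y/∂x - ∂F_x/∂y = 40.

On z = 1, (curl F)_z = 40.

Convert to polar (x = r cos θ, y = r sin θ, dA = r dr dθ); the integrand becomes 40, so

    ∬_D (curl F)_z dA = ∫_0^{2π} ∫_0^{4} (40) · r dr dθ.

Inner (r from 0 to 4): 320.
Outer (θ from 0 to 2π): 640π.

Therefore ∮_C F · dr = 640π.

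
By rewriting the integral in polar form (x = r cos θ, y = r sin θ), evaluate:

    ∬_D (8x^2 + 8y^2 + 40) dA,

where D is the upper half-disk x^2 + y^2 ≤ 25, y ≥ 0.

The region D is 0 ≤ r ≤ 5, 0 ≤ θ ≤ π in polar coordinates, where x = r cos(θ), y = r sin(θ), and dA = r dr dθ.

Under the substitution, the integrand becomes 8r^2 + 40, so

    ∬_D (8x^2 + 8y^2 + 40) dA = ∫_{0}^{π} ∫_{0}^{5} (8r^2 + 40) · r dr dθ.

Inner integral (in r): ∫_{0}^{5} (8r^2 + 40) · r dr = 1750.

Outer integral (in θ): ∫_{0}^{π} (1750) dθ = 1750π.

Therefore ∬_D (8x^2 + 8y^2 + 40) dA = 1750π.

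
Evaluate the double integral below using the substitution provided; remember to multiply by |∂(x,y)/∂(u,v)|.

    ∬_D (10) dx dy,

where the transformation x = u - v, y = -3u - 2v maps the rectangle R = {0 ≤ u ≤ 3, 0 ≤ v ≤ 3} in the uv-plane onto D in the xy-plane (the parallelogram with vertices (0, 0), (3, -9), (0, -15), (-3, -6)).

Compute the Jacobian determinant of (x, y) with respect to (u, v):

    ∂(x,y)/∂(u,v) = | 1  -1 | = (1)(-2) - (-1)(-3) = -5.
                   | -3  -2 |

Its absolute value is |J| = 5 (the area scaling factor).

Substituting x = u - v, y = -3u - 2v into the integrand,

    10 → 10,

so the integral becomes

    ∬_R (10) · |J| du dv = ∫_0^3 ∫_0^3 (50) dv du.

Inner (v): 150.
Outer (u): 450.

Therefore ∬_D (10) dx dy = 450.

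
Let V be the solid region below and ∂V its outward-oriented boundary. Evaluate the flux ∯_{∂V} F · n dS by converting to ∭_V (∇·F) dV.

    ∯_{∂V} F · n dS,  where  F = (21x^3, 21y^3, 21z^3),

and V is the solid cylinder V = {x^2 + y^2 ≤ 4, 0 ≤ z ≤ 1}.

By the divergence theorem,

    ∯_{∂V} F · n dS = ∭_V (∇ · F) dV.

Compute the divergence:
    ∇ · F = ∂F_x/∂x + ∂F_y/∂y + ∂F_z/∂z = 63x^2 + 63y^2 + 63z^2.

In cylindrical coordinates, x = r cos(θ), y = r sin(θ), z = z, dV = r dr dθ dz, with 0 ≤ r ≤ 2, 0 ≤ θ ≤ 2π, 0 ≤ z ≤ 1.

The integrand, after substitution and multiplying by the volume element, becomes (63r^2 + 63z^2) · r, so

    ∭_V (∇·F) dV = ∫_0^{2π} ∫_0^{2} ∫_0^{1} (63r^2 + 63z^2) · r dz dr dθ.

Inner (z from 0 to 1): 63r^3 + 21r.
Middle (r from 0 to 2): 294.
Outer (θ from 0 to 2π): 588π.

Therefore ∯_{∂V} F · n dS = 588π.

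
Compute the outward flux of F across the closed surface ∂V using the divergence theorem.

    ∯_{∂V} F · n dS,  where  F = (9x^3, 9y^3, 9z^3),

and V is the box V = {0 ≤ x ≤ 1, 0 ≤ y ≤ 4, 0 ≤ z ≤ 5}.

By the divergence theorem,

    ∯_{∂V} F · n dS = ∭_V (∇ · F) dV.

Compute the divergence:
    ∇ · F = ∂F_x/∂x + ∂F_y/∂y + ∂F_z/∂z = 27x^2 + 27y^2 + 27z^2.

V is a rectangular box, so dV = dx dy dz with 0 ≤ x ≤ 1, 0 ≤ y ≤ 4, 0 ≤ z ≤ 5.

Integrate (27x^2 + 27y^2 + 27z^2) over V as an iterated integral:

    ∭_V (∇·F) dV = ∫_0^{1} ∫_0^{4} ∫_0^{5} (27x^2 + 27y^2 + 27z^2) dz dy dx.

Inner (z from 0 to 5): 135x^2 + 135y^2 + 1125.
Middle (y from 0 to 4): 540x^2 + 7380.
Outer (x from 0 to 1): 7560.

Therefore ∯_{∂V} F · n dS = 7560.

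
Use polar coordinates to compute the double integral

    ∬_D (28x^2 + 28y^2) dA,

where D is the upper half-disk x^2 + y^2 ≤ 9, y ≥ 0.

The region D is 0 ≤ r ≤ 3, 0 ≤ θ ≤ π in polar coordinates, where x = r cos(θ), y = r sin(θ), and dA = r dr dθ.

Under the substitution, the integrand becomes 28r^2, so

    ∬_D (28x^2 + 28y^2) dA = ∫_{0}^{π} ∫_{0}^{3} (28r^2) · r dr dθ.

Inner integral (in r): ∫_{0}^{3} (28r^2) · r dr = 567.

Outer integral (in θ): ∫_{0}^{π} (567) dθ = 567π.

Therefore ∬_D (28x^2 + 28y^2) dA = 567π.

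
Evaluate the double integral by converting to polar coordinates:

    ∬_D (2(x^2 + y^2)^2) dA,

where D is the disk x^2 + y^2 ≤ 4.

The region D is 0 ≤ r ≤ 2, 0 ≤ θ ≤ 2π in polar coordinates, where x = r cos(θ), y = r sin(θ), and dA = r dr dθ.

Under the substitution, the integrand becomes 2r^4, so

    ∬_D (2(x^2 + y^2)^2) dA = ∫_{0}^{2π} ∫_{0}^{2} (2r^4) · r dr dθ.

Inner integral (in r): ∫_{0}^{2} (2r^4) · r dr = 64/3.

Outer integral (in θ): ∫_{0}^{2π} (64/3) dθ = 128π/3.

Therefore ∬_D (2(x^2 + y^2)^2) dA = 128π/3.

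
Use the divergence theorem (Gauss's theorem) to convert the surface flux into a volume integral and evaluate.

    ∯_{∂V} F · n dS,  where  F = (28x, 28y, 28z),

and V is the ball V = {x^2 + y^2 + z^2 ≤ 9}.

By the divergence theorem,

    ∯_{∂V} F · n dS = ∭_V (∇ · F) dV.

Compute the divergence:
    ∇ · F = ∂F_x/∂x + ∂F_y/∂y + ∂F_z/∂z = 28 + 28 + 28 = 84.

In spherical coordinates, x = ρ sin(φ) cos(θ), y = ρ sin(φ) sin(θ), z = ρ cos(φ), dV = ρ^2 sin(φ) dρ dφ dθ, with 0 ≤ ρ ≤ 3, 0 ≤ φ ≤ π, 0 ≤ θ ≤ 2π.

The integrand, after substitution and multiplying by the volume element, becomes (84) · ρ^2 sin(φ), so

    ∭_V (∇·F) dV = ∫_0^{2π} ∫_0^{π} ∫_0^{3} (84) · ρ^2 sin(φ) dρ dφ dθ.

Inner (ρ from 0 to 3): 756sin(φ).
Middle (φ from 0 to π): 1512.
Outer (θ from 0 to 2π): 3024π.

Therefore ∯_{∂V} F · n dS = 3024π.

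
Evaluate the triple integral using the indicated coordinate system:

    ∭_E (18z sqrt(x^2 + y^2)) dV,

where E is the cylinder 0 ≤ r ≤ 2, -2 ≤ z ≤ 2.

In cylindrical coordinates, x = r cos(θ), y = r sin(θ), z = z, and dV = r dr dθ dz.

The integrand becomes 18r z, so

    ∭_E (18z sqrt(x^2 + y^2)) dV = ∫_{0}^{2π} ∫_{0}^{2} ∫_{-2}^{2} (18r z) · r dz dr dθ.

Inner (z): 0.
Middle (r from 0 to 2): 0.
Outer (θ): 0.

Therefore the triple integral equals 0.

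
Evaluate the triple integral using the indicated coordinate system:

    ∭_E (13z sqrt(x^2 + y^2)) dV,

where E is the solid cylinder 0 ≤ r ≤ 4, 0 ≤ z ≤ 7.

In cylindrical coordinates, x = r cos(θ), y = r sin(θ), z = z, and dV = r dr dθ dz.

The integrand becomes 13r z, so

    ∭_E (13z sqrt(x^2 + y^2)) dV = ∫_{0}^{2π} ∫_{0}^{4} ∫_{0}^{7} (13r z) · r dz dr dθ.

Inner (z): 637r^2/2.
Middle (r from 0 to 4): 20384/3.
Outer (θ): 40768π/3.

Therefore the triple integral equals 40768π/3.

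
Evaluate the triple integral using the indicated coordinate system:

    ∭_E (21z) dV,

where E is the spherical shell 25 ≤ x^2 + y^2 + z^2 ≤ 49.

In spherical coordinates, x = ρ sin(φ) cos(θ), y = ρ sin(φ) sin(θ), z = ρ cos(φ), and dV = ρ^2 sin(φ) dρ dφ dθ.

The integrand becomes 21ρ cos(φ), so

    ∭_E (21z) dV = ∫_{0}^{2π} ∫_{0}^{π} ∫_{5}^{7} (21ρ cos(φ)) · ρ^2 sin(φ) dρ dφ dθ.

Inner (ρ): 4662sin(2φ).
Middle (φ): 0.
Outer (θ): 0.

Therefore the triple integral equals 0.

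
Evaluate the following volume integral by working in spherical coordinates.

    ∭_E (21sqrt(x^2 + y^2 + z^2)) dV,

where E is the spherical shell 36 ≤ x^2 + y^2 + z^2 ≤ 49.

In spherical coordinates, x = ρ sin(φ) cos(θ), y = ρ sin(φ) sin(θ), z = ρ cos(φ), and dV = ρ^2 sin(φ) dρ dφ dθ.

The integrand becomes 21ρ, so

    ∭_E (21sqrt(x^2 + y^2 + z^2)) dV = ∫_{0}^{2π} ∫_{0}^{π} ∫_{6}^{7} (21ρ) · ρ^2 sin(φ) dρ dφ dθ.

Inner (ρ): 23205sin(φ)/4.
Middle (φ): 23205/2.
Outer (θ): 23205π.

Therefore the triple integral equals 23205π.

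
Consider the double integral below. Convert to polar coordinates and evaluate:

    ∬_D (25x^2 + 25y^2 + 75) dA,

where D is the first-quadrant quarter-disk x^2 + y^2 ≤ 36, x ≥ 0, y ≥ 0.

The region D is 0 ≤ r ≤ 6, 0 ≤ θ ≤ π/2 in polar coordinates, where x = r cos(θ), y = r sin(θ), and dA = r dr dθ.

Under the substitution, the integrand becomes 25r^2 + 75, so

    ∬_D (25x^2 + 25y^2 + 75) dA = ∫_{0}^{π/2} ∫_{0}^{6} (25r^2 + 75) · r dr dθ.

Inner integral (in r): ∫_{0}^{6} (25r^2 + 75) · r dr = 9450.

Outer integral (in θ): ∫_{0}^{π/2} (9450) dθ = 4725π.

Therefore ∬_D (25x^2 + 25y^2 + 75) dA = 4725π.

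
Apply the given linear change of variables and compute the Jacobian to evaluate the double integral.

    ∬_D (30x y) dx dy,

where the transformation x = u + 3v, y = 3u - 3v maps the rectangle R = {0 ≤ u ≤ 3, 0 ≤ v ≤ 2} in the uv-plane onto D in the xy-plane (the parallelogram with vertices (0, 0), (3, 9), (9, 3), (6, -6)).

Compute the Jacobian determinant of (x, y) with respect to (u, v):

    ∂(x,y)/∂(u,v) = | 1  3 | = (1)(-3) - (3)(3) = -12.
                   | 3  -3 |

Its absolute value is |J| = 12 (the area scaling factor).

Substituting x = u + 3v, y = 3u - 3v into the integrand,

    30x y → 90u^2 + 180u v - 270v^2,

so the integral becomes

    ∬_R (90u^2 + 180u v - 270v^2) · |J| du dv = ∫_0^3 ∫_0^2 (1080u^2 + 2160u v - 3240v^2) dv du.

Inner (v): 2160u^2 + 4320u - 8640.
Outer (u): 12960.

Therefore ∬_D (30x y) dx dy = 12960.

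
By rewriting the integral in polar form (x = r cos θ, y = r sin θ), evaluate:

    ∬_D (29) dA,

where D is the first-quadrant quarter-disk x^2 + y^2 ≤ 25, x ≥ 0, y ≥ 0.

The region D is 0 ≤ r ≤ 5, 0 ≤ θ ≤ π/2 in polar coordinates, where x = r cos(θ), y = r sin(θ), and dA = r dr dθ.

Under the substitution, the integrand becomes 29, so

    ∬_D (29) dA = ∫_{0}^{π/2} ∫_{0}^{5} (29) · r dr dθ.

Inner integral (in r): ∫_{0}^{5} (29) · r dr = 725/2.

Outer integral (in θ): ∫_{0}^{π/2} (725/2) dθ = 725π/4.

Therefore ∬_D (29) dA = 725π/4.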